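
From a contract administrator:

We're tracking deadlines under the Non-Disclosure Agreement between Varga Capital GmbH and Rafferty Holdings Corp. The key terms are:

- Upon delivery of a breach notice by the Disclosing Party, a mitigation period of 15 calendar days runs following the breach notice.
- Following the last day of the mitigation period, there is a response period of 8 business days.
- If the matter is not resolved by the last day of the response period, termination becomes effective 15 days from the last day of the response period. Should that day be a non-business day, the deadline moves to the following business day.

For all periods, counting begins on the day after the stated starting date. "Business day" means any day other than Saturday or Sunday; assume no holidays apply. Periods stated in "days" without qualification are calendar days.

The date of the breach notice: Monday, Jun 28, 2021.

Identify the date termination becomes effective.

Aug 9, 2021

Adding 15 calendar days to Jun 28, 2021 gives Jul 13, 2021, which is the last day of the mitigation period.
The last day of the response period: counting 8 business days from Tuesday, Jul 13, 2021 (Jul 14, Jul 15, Jul 16, Jul 19, Jul 20, Jul 21, Jul 22, Jul 23, skipping weekends) reaches Friday, Jul 23, 2021.
Adding 15 calendar days to Jul 23, 2021 gives Aug 7, 2021, which is the date termination becomes effective. That falls on a Saturday, so it rolls to the next business day, Monday, Aug 9, 2021.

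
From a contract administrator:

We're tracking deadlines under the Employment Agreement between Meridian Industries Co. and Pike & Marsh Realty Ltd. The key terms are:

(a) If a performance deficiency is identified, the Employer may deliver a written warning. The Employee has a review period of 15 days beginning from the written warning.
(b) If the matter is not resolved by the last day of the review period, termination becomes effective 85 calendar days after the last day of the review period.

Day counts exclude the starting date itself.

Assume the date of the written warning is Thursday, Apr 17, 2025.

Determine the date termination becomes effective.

Adding 15 calendar days to Apr 17, 2025 gives May 2, 2025, which is the last day of the review period.
Adding 85 calendar days to May 2, 2025 gives Jul 26, 2025, which is the date termination becomes effective.

Jul 26, 2025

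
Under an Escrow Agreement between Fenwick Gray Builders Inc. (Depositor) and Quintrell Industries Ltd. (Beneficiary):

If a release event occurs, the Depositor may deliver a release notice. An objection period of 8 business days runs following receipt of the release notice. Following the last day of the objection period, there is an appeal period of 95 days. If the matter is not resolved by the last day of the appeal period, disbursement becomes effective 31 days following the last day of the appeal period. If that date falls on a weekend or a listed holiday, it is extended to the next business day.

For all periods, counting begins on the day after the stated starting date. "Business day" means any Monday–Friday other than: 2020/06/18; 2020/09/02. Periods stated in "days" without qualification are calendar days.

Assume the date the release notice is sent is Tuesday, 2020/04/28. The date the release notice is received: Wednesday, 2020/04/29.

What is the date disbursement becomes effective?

The last day of the objection period: 8 business days after Wednesday, 2020/04/29, skipping weekends — Apr 30, May 1, May 4, May 5, May 6, May 7, May 8, May 11 — lands on Monday, 2020/05/11.
Adding 95 calendar days to 2020/05/11 gives 2020/08/14, which is the last day of the appeal period.
The date disbursement becomes effective: 31 calendar days after 2020/08/14 is 2020/09/14. 2020/09/14 is a Monday and is not a listed holiday, so no roll-forward applies.

2020/09/14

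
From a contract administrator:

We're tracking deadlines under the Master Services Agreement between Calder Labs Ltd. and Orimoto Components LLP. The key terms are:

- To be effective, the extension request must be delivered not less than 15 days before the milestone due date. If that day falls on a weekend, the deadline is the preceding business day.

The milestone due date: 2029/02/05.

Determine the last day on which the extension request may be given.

2029/02/05 minus 15 days is 2029/01/21. That is a Sunday, so the deadline moves back to Friday, 2029/01/19.

2029/01/19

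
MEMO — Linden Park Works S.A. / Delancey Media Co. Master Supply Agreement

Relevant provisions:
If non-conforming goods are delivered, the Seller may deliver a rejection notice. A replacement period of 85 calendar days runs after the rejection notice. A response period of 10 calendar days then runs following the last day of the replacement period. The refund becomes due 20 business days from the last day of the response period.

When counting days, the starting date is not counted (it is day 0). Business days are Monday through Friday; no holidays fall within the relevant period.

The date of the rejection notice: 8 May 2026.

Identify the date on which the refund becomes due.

8 September 2026

The last day of the replacement period: 85 calendar days after 8 May 2026 is 1 August 2026.
Adding 10 calendar days to 1 August 2026 gives 11 August 2026, which is the last day of the response period.
From Tuesday, 11 August 2026, 20 business days (Aug 12, Aug 13, Aug 14, Aug 17, …, Sep 4, Sep 7, Sep 8, skipping weekends) brings us to Tuesday, 8 September 2026, which is the date on which the refund becomes due.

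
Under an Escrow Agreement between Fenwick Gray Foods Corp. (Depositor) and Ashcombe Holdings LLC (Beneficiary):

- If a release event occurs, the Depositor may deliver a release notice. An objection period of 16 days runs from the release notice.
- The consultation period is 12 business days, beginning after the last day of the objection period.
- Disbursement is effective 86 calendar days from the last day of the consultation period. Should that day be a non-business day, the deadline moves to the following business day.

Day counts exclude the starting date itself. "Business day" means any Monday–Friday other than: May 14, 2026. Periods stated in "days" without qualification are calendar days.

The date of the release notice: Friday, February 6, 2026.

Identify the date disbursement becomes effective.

The last day of the objection period: 16 calendar days after February 6, 2026 is February 22, 2026.
From Sunday, February 22, 2026, 12 business days (Feb 23, Feb 24, Feb 25, Feb 26, …, Mar 6, Mar 9, Mar 10, skipping weekends) brings us to Tuesday, March 10, 2026, which is the last day of the consultation period.
The date disbursement becomes effective: 86 calendar days after March 10, 2026 is June 4, 2026. June 4, 2026 is a Thursday and is not a listed holiday, so no roll-forward applies.

June 4, 2026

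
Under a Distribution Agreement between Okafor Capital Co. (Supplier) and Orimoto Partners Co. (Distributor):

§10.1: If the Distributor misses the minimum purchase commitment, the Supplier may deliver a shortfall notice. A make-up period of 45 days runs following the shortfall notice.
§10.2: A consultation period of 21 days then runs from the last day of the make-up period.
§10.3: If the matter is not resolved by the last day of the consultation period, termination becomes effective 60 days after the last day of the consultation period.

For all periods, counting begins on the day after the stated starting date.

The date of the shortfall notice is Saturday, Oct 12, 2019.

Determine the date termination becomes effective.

The last day of the make-up period: 45 calendar days after Oct 12, 2019 is Nov 26, 2019.
Adding 21 calendar days to Nov 26, 2019 gives Dec 17, 2019, which is the last day of the consultation period.
The date termination becomes effective: Dec 17, 2019 + 60 days = Feb 15, 2020.

Feb 15, 2020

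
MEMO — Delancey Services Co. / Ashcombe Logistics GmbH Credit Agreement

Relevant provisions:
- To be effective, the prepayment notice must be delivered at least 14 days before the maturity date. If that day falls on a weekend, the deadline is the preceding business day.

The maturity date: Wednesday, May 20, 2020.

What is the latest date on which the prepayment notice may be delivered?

Counting back 14 calendar days from May 20, 2020 gives May 6, 2020. That is a Wednesday, so no adjustment is needed.

May 6, 2020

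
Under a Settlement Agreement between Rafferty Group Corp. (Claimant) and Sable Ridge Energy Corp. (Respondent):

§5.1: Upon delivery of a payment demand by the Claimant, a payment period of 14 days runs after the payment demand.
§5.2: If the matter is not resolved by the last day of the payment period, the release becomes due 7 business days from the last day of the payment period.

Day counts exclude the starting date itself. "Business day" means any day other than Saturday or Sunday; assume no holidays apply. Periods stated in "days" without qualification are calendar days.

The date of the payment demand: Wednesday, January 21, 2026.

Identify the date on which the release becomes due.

February 13, 2026

The last day of the payment period: January 21, 2026 + 14 days = February 4, 2026.
The date on which the release becomes due: 7 business days after Wednesday, February 4, 2026, skipping weekends — Feb 5, Feb 6, Feb 9, Feb 10, Feb 11, Feb 12, Feb 13 — lands on Friday, February 13, 2026.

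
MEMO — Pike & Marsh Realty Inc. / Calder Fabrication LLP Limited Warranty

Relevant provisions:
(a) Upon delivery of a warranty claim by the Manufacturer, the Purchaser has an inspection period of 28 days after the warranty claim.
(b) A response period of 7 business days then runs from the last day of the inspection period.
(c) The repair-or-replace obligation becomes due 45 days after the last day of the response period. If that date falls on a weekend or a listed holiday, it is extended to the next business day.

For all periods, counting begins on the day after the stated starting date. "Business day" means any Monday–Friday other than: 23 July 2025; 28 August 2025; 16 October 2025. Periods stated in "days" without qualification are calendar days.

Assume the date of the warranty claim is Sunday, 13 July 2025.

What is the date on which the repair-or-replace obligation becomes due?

The last day of the inspection period: 28 calendar days after 13 July 2025 is 10 August 2025.
From Sunday, 10 August 2025, 7 business days (Aug 11, Aug 12, Aug 13, Aug 14, Aug 15, Aug 18, Aug 19, skipping weekends) brings us to Tuesday, 19 August 2025, which is the last day of the response period.
The date on which the repair-or-replace obligation becomes due: 19 August 2025 + 45 days = 3 October 2025. 3 October 2025 is a Friday and is not a listed holiday, so no roll-forward applies.

3 October 2025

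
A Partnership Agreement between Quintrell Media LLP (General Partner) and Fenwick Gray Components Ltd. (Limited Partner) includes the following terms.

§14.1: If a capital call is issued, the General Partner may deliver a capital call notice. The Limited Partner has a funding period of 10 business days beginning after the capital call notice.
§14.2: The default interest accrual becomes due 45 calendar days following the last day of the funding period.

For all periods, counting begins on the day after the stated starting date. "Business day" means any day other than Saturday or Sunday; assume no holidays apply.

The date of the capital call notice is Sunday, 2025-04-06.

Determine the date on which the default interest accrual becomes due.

From Sunday, 2025-04-06, 10 business days (Apr 7, Apr 8, Apr 9, Apr 10, Apr 11, Apr 14, Apr 15, Apr 16, Apr 17, Apr 18, skipping weekends) brings us to Friday, 2025-04-18, which is the last day of the funding period.
The date on which the default interest accrual becomes due: 2025-04-18 + 45 days = 2025-06-02.

2025-06-02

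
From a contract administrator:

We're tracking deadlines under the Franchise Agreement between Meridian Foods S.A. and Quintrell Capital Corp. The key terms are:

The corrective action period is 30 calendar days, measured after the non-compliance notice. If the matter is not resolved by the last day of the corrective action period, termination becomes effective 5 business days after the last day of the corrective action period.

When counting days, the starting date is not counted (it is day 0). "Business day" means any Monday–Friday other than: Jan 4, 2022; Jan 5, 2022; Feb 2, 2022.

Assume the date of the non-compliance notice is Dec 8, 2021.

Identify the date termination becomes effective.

Jan 14, 2022

Adding 30 calendar days to Dec 8, 2021 gives Jan 7, 2022, which is the last day of the corrective action period.
From Friday, Jan 7, 2022, 5 business days (Jan 10, Jan 11, Jan 12, Jan 13, Jan 14, skipping weekends) brings us to Friday, Jan 14, 2022, which is the date termination becomes effective.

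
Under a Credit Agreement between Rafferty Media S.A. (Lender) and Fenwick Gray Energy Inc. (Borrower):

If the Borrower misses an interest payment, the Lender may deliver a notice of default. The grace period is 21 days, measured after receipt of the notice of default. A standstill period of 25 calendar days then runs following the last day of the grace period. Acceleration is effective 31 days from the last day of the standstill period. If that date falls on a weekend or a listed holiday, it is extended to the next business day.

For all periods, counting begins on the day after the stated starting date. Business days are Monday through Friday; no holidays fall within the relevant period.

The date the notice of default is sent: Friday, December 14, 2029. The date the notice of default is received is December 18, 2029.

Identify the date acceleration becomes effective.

The last day of the grace period: 21 calendar days after December 18, 2029 is January 8, 2030.
The last day of the standstill period: January 8, 2030 + 25 days = February 2, 2030.
Adding 31 calendar days to February 2, 2030 gives March 5, 2030, which is the date acceleration becomes effective. March 5, 2030 is a Tuesday, so no roll-forward applies.

March 5, 2030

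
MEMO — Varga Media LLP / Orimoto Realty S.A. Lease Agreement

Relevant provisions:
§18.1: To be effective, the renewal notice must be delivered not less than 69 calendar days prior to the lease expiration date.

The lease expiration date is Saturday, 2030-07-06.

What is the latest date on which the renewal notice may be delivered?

Counting back 69 calendar days from 2030-07-06 gives 2030-04-28.

2030-04-28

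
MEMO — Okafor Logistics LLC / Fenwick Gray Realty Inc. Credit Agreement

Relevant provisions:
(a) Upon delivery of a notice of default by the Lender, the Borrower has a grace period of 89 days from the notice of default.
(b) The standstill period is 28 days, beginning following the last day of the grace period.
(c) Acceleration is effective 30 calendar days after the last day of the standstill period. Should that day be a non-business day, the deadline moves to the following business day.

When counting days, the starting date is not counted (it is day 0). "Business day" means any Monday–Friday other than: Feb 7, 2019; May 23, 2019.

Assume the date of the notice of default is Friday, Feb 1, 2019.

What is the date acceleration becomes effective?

Adding 89 calendar days to Feb 1, 2019 gives May 1, 2019, which is the last day of the grace period.
The last day of the standstill period: May 1, 2019 + 28 days = May 29, 2019.
The date acceleration becomes effective: 30 calendar days after May 29, 2019 is Jun 28, 2019. Jun 28, 2019 is a Friday and is not a listed holiday, so no roll-forward applies.

Jun 28, 2019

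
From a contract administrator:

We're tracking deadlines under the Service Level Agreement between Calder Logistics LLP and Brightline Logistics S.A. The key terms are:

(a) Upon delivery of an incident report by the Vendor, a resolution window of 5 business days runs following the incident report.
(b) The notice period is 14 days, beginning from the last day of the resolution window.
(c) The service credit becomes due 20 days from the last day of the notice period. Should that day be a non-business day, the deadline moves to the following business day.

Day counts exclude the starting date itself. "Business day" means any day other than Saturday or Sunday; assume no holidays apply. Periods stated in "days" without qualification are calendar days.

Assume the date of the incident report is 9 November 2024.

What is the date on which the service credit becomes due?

19 December 2024

The last day of the resolution window: counting 5 business days from Saturday, 9 November 2024 (Nov 11, Nov 12, Nov 13, Nov 14, Nov 15, skipping weekends) reaches Friday, 15 November 2024.
Adding 14 calendar days to 15 November 2024 gives 29 November 2024, which is the last day of the notice period.
Adding 20 calendar days to 29 November 2024 gives 19 December 2024, which is the date on which the service credit becomes due. 19 December 2024 is a Thursday, so no roll-forward applies.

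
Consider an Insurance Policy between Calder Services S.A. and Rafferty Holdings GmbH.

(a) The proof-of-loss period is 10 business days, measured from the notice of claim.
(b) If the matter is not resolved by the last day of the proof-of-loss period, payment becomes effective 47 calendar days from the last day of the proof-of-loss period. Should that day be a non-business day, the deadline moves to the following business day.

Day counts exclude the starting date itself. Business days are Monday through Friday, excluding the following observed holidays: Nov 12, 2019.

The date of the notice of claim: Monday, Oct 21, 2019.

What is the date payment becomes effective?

Dec 23, 2019

From Monday, Oct 21, 2019, 10 business days (Oct 22, Oct 23, Oct 24, Oct 25, Oct 28, Oct 29, Oct 30, Oct 31, Nov 1, Nov 4, skipping weekends) brings us to Monday, Nov 4, 2019, which is the last day of the proof-of-loss period.
The date payment becomes effective: 47 calendar days after Nov 4, 2019 is Dec 21, 2019. That falls on a Saturday, so it rolls to the next business day, Monday, Dec 23, 2019.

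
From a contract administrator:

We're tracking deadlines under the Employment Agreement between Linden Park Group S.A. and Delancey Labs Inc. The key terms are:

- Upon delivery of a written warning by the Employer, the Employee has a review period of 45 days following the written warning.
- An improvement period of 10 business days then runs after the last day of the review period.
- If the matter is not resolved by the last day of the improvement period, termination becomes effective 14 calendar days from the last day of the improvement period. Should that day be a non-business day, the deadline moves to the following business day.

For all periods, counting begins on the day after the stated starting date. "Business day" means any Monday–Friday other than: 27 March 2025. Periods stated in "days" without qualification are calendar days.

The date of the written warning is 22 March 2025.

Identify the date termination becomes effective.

Adding 45 calendar days to 22 March 2025 gives 6 May 2025, which is the last day of the review period.
From Tuesday, 6 May 2025, 10 business days (May 7, May 8, May 9, May 12, May 13, May 14, May 15, May 16, May 19, May 20, skipping weekends) brings us to Tuesday, 20 May 2025, which is the last day of the improvement period.
The date termination becomes effective: 20 May 2025 + 14 days = 3 June 2025. 3 June 2025 is a Tuesday and is not a listed holiday, so no roll-forward applies.

3 June 2025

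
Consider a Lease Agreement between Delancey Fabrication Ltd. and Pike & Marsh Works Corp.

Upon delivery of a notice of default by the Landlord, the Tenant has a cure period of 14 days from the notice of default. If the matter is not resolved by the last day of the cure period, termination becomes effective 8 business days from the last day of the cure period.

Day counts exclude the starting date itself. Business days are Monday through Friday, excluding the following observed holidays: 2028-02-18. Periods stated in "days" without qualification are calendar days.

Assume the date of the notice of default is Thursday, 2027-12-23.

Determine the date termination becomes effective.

Adding 14 calendar days to 2027-12-23 gives 2028-01-06, which is the last day of the cure period.
The date termination becomes effective: 8 business days after Thursday, 2028-01-06, skipping weekends — Jan 7, Jan 10, Jan 11, Jan 12, Jan 13, Jan 14, Jan 17, Jan 18 — lands on Tuesday, 2028-01-18.

2028-01-18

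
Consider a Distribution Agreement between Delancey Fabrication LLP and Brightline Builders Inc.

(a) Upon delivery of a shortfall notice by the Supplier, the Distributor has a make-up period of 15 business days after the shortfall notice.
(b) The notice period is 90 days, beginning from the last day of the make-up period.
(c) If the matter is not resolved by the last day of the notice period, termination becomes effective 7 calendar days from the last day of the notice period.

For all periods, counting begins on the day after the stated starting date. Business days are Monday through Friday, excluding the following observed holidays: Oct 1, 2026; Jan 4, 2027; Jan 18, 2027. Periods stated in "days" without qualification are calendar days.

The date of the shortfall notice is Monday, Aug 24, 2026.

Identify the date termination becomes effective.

The last day of the make-up period: 15 business days after Monday, Aug 24, 2026, skipping weekends — Aug 25, Aug 26, Aug 27, Aug 28, …, Sep 10, Sep 11, Sep 14 — lands on Monday, Sep 14, 2026.
Adding 90 calendar days to Sep 14, 2026 gives Dec 13, 2026, which is the last day of the notice period.
The date termination becomes effective: 7 calendar days after Dec 13, 2026 is Dec 20, 2026.

Dec 20, 2026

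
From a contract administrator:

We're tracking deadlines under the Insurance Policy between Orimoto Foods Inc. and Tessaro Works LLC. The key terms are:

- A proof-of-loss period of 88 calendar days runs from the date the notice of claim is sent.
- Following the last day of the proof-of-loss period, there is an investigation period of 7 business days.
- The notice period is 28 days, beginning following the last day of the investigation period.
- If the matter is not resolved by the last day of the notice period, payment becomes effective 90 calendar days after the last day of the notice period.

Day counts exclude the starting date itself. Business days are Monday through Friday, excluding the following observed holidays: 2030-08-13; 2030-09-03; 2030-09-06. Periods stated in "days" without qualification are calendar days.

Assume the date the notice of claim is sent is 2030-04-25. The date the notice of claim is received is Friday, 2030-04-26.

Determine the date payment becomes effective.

The last day of the proof-of-loss period: 2030-04-25 + 88 days = 2030-07-22.
From Monday, 2030-07-22, 7 business days (Jul 23, Jul 24, Jul 25, Jul 26, Jul 29, Jul 30, Jul 31, skipping weekends) brings us to Wednesday, 2030-07-31, which is the last day of the investigation period.
The last day of the notice period: 2030-07-31 + 28 days = 2030-08-28.
Adding 90 calendar days to 2030-08-28 gives 2030-11-26, which is the date payment becomes effective.

2030-11-26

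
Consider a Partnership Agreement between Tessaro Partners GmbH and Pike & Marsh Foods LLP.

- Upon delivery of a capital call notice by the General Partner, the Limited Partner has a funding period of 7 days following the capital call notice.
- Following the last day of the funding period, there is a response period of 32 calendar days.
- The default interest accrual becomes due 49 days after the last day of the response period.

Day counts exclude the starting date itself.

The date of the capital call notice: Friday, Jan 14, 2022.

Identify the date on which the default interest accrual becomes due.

Adding 7 calendar days to Jan 14, 2022 gives Jan 21, 2022, which is the last day of the funding period.
The last day of the response period: Jan 21, 2022 + 32 days = Feb 22, 2022.
The date on which the default interest accrual becomes due: Feb 22, 2022 + 49 days = Apr 12, 2022.

Apr 12, 2022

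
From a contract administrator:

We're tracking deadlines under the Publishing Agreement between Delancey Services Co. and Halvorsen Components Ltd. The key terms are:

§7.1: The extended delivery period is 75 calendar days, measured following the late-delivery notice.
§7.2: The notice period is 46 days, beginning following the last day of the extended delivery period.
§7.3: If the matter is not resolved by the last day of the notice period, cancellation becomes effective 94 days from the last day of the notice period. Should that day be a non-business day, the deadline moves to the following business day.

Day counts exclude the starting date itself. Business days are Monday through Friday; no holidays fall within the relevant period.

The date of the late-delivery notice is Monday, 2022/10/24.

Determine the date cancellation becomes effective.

The last day of the extended delivery period: 2022/10/24 + 75 days = 2023/01/07.
The last day of the notice period: 46 calendar days after 2023/01/07 is 2023/02/22.
Adding 94 calendar days to 2023/02/22 gives 2023/05/27, which is the date cancellation becomes effective. That falls on a Saturday, so it rolls to the next business day, Monday, 2023/05/29.

2023/05/29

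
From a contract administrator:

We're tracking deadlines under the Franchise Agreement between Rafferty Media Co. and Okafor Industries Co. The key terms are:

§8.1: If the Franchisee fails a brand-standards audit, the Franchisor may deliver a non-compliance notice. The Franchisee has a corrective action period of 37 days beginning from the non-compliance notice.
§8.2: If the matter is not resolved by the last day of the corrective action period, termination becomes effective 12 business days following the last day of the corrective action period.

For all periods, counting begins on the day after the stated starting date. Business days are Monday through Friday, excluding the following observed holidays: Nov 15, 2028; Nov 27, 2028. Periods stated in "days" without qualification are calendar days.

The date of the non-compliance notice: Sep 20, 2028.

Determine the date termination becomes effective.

The last day of the corrective action period: Sep 20, 2028 + 37 days = Oct 27, 2028.
From Friday, Oct 27, 2028, 12 business days (Oct 30, Oct 31, Nov 1, Nov 2, …, Nov 10, Nov 13, Nov 14, skipping weekends) brings us to Tuesday, Nov 14, 2028, which is the date termination becomes effective.

Nov 14, 2028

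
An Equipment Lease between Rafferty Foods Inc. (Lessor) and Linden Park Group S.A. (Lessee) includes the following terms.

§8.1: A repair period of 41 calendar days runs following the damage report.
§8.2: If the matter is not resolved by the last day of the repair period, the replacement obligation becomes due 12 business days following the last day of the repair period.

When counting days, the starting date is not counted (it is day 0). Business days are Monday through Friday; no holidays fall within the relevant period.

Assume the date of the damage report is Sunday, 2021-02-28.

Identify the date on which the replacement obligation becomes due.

2021-04-27

The last day of the repair period: 2021-02-28 + 41 days = 2021-04-10.
The date on which the replacement obligation becomes due: 12 business days after Saturday, 2021-04-10, skipping weekends — Apr 12, Apr 13, Apr 14, Apr 15, …, Apr 23, Apr 26, Apr 27 — lands on Tuesday, 2021-04-27.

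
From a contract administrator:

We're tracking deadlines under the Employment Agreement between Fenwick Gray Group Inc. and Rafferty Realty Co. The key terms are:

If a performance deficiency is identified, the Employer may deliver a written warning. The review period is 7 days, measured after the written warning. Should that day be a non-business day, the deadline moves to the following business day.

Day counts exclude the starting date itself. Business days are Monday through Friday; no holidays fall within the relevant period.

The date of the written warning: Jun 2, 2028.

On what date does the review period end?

Jun 9, 2028

Adding 7 calendar days to Jun 2, 2028 gives Jun 9, 2028, which is the last day of the review period. Jun 9, 2028 is a Friday, so no roll-forward applies.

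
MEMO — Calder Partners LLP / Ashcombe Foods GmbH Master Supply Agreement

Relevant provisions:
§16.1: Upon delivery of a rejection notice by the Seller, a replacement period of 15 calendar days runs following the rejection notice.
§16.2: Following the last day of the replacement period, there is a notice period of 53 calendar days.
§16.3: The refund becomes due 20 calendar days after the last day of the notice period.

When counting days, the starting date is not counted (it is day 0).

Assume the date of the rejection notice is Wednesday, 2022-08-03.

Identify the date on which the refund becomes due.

The last day of the replacement period: 15 calendar days after 2022-08-03 is 2022-08-18.
The last day of the notice period: 53 calendar days after 2022-08-18 is 2022-10-10.
Adding 20 calendar days to 2022-10-10 gives 2022-10-30, which is the date on which the refund becomes due.

2022-10-30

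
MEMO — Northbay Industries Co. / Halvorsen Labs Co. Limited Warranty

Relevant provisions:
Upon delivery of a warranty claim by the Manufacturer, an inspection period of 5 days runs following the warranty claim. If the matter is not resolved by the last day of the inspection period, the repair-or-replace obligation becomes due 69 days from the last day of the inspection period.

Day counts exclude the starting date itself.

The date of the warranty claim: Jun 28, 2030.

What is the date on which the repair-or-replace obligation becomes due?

Sep 10, 2030

The last day of the inspection period: Jun 28, 2030 + 5 days = Jul 3, 2030.
Adding 69 calendar days to Jul 3, 2030 gives Sep 10, 2030, which is the date on which the repair-or-replace obligation becomes due.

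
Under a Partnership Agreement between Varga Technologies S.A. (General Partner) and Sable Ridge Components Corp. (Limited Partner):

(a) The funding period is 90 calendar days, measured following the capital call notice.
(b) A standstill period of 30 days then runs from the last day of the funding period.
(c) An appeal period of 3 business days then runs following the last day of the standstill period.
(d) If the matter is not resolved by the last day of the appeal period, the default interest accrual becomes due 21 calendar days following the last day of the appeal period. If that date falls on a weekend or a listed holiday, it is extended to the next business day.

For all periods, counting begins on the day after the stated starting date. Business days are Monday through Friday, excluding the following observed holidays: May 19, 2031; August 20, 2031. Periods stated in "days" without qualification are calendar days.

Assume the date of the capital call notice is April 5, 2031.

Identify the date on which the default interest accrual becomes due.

The last day of the funding period: April 5, 2031 + 90 days = July 4, 2031.
The last day of the standstill period: 30 calendar days after July 4, 2031 is August 3, 2031.
From Sunday, August 3, 2031, 3 business days (Aug 4, Aug 5, Aug 6, skipping weekends) brings us to Wednesday, August 6, 2031, which is the last day of the appeal period.
Adding 21 calendar days to August 6, 2031 gives August 27, 2031, which is the date on which the default interest accrual becomes due. August 27, 2031 is a Wednesday and is not a listed holiday, so no roll-forward applies.

August 27, 2031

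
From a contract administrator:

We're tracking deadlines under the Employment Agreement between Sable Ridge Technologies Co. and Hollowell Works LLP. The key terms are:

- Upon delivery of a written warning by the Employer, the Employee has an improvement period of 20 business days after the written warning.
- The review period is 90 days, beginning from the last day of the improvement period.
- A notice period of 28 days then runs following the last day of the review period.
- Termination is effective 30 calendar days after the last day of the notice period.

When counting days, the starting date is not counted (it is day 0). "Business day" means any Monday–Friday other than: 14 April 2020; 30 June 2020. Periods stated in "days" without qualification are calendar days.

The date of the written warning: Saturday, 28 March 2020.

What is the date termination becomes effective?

The last day of the improvement period: counting 20 business days from Saturday, 28 March 2020 (Mar 30, Mar 31, Apr 1, Apr 2, …, Apr 23, Apr 24, Apr 27, skipping weekends and the listed holiday on Apr 14) reaches Monday, 27 April 2020.
The last day of the review period: 90 calendar days after 27 April 2020 is 26 July 2020.
The last day of the notice period: 28 calendar days after 26 July 2020 is 23 August 2020.
The date termination becomes effective: 23 August 2020 + 30 days = 22 September 2020.

22 September 2020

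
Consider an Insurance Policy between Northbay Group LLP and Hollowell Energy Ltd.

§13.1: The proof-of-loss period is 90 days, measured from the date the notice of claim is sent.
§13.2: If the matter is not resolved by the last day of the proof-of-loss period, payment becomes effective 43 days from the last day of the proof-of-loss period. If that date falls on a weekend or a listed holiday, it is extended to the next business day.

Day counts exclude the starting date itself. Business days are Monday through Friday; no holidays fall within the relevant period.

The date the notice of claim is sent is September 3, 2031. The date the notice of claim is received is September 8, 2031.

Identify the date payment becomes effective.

January 14, 2032

The last day of the proof-of-loss period: September 3, 2031 + 90 days = December 2, 2031.
The date payment becomes effective: 43 calendar days after December 2, 2031 is January 14, 2032. January 14, 2032 is a Wednesday, so no roll-forward applies.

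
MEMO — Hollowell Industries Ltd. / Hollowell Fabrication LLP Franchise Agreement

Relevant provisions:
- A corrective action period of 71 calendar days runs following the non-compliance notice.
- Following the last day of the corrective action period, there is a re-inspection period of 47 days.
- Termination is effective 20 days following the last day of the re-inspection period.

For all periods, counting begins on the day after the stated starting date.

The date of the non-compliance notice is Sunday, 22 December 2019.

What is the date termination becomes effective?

Adding 71 calendar days to 22 December 2019 gives 2 March 2020, which is the last day of the corrective action period.
The last day of the re-inspection period: 2 March 2020 + 47 days = 18 April 2020.
The date termination becomes effective: 20 calendar days after 18 April 2020 is 8 May 2020.

8 May 2020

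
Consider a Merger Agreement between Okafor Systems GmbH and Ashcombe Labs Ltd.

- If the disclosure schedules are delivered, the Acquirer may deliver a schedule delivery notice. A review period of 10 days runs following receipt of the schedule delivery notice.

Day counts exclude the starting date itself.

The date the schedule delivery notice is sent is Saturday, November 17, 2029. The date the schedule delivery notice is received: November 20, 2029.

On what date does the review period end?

The last day of the review period: 10 calendar days after November 20, 2029 is November 30, 2029.

November 30, 2029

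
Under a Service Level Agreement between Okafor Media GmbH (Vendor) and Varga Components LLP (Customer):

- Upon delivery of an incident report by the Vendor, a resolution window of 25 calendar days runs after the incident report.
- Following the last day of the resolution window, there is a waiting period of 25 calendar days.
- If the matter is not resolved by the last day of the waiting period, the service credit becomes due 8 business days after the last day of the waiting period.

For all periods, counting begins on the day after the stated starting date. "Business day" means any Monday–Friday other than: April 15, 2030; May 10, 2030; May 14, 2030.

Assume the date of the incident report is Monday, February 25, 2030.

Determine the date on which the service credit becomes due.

April 26, 2030

The last day of the resolution window: 25 calendar days after February 25, 2030 is March 22, 2030.
The last day of the waiting period: 25 calendar days after March 22, 2030 is April 16, 2030.
The date on which the service credit becomes due: counting 8 business days from Tuesday, April 16, 2030 (Apr 17, Apr 18, Apr 19, Apr 22, Apr 23, Apr 24, Apr 25, Apr 26, skipping weekends) reaches Friday, April 26, 2030.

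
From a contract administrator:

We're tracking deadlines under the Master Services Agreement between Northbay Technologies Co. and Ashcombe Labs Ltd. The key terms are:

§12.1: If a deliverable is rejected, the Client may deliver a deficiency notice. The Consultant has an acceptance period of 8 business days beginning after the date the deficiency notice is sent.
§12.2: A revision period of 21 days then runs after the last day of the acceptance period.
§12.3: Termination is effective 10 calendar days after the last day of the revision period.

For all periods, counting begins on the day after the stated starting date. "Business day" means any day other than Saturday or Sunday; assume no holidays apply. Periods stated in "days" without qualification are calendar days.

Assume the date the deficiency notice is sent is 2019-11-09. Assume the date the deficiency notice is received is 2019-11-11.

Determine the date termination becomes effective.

2019-12-21

The last day of the acceptance period: 8 business days after Saturday, 2019-11-09, skipping weekends — Nov 11, Nov 12, Nov 13, Nov 14, Nov 15, Nov 18, Nov 19, Nov 20 — lands on Wednesday, 2019-11-20.
The last day of the revision period: 2019-11-20 + 21 days = 2019-12-11.
The date termination becomes effective: 2019-12-11 + 10 days = 2019-12-21.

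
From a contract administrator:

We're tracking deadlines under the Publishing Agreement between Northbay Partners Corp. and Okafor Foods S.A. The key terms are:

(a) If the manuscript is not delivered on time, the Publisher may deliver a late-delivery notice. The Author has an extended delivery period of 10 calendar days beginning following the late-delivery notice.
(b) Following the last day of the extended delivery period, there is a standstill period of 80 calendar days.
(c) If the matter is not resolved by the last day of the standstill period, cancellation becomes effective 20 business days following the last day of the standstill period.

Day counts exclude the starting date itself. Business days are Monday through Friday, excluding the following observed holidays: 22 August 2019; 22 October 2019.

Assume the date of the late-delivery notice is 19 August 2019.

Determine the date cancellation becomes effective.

13 December 2019

Adding 10 calendar days to 19 August 2019 gives 29 August 2019, which is the last day of the extended delivery period.
Adding 80 calendar days to 29 August 2019 gives 17 November 2019, which is the last day of the standstill period.
From Sunday, 17 November 2019, 20 business days (Nov 18, Nov 19, Nov 20, Nov 21, …, Dec 11, Dec 12, Dec 13, skipping weekends) brings us to Friday, 13 December 2019, which is the date cancellation becomes effective.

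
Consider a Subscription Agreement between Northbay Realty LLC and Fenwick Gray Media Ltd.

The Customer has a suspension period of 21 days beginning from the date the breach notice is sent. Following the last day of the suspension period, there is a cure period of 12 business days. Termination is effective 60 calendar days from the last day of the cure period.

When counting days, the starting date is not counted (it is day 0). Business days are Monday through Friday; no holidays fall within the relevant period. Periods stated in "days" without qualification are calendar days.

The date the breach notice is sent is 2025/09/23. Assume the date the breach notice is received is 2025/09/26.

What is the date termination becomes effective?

2025/12/29

Adding 21 calendar days to 2025/09/23 gives 2025/10/14, which is the last day of the suspension period.
From Tuesday, 2025/10/14, 12 business days (Oct 15, Oct 16, Oct 17, Oct 20, …, Oct 28, Oct 29, Oct 30, skipping weekends) brings us to Thursday, 2025/10/30, which is the last day of the cure period.
The date termination becomes effective: 60 calendar days after 2025/10/30 is 2025/12/29.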